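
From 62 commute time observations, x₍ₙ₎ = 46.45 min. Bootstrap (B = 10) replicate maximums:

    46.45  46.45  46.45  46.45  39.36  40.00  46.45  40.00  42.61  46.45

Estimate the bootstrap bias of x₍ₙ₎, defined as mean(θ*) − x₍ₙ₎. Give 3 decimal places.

mean(θ*) = (46.45 + 46.45 + 46.45 + 46.45 + 39.36 + 40.00 + 46.45 + 40.00 + 42.61 + 46.45) / 10 = 44.0670
bias = 44.0670 − 46.45

bias = −2.383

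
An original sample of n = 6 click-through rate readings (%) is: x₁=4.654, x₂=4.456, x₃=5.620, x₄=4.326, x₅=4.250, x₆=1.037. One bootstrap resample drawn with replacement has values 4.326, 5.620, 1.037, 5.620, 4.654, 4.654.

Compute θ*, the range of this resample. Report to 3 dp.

θ* = 4.583

Range = 5.620 − 1.037 = 4.583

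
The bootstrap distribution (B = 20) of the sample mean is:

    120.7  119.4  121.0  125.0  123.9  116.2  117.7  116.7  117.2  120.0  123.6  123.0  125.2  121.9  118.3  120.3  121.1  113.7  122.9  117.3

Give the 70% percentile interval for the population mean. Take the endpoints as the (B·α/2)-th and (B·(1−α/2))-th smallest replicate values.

(116.7, 123.6)

Sorted replicates: 113.7, 116.2, 116.7, 117.2, 117.3, 117.7, 118.3, 119.4, 120.0, 120.3, 120.7, 121.0, 121.1, 121.9, 122.9, 123.0, 123.6, 123.9, 125.0, 125.2
α = 0.30; lower rank = 20 × 0.150 = 3; upper rank = 20 × 0.850 = 17.
The 3rd smallest replicate is 116.7; the 17th is 123.6.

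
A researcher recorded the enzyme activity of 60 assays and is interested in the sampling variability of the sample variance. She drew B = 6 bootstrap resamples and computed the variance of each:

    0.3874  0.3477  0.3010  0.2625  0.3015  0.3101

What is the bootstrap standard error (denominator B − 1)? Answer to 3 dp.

Bootstrap SE is the standard deviation of the 6 replicate variances.
Mean of replicates: (0.3874 + 0.3477 + 0.3010 + 0.2625 + 0.3015 + 0.3101) / 6 = 1.91020 / 6 = 0.31837
Sum of squared deviations: (+0.06903)² + (+0.02933)² + (−0.01737)² + (−0.05587)² + (−0.01687)² + (−0.00827)² = 0.00940
Variance = 0.00940 / 5 = 0.00188
SE* = √0.00188

SE* = 0.043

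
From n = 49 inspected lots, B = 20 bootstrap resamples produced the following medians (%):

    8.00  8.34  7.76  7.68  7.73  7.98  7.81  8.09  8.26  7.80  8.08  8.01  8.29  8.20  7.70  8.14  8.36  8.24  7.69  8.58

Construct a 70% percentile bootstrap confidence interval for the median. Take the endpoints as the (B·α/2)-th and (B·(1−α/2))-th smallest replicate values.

Sorted replicates: 7.68, 7.69, 7.70, 7.73, 7.76, 7.80, 7.81, 7.98, 8.00, 8.01, 8.08, 8.09, 8.14, 8.20, 8.24, 8.26, 8.29, 8.34, 8.36, 8.58
α = 0.30; lower rank = 20 × 0.150 = 3; upper rank = 20 × 0.850 = 17.
The 3rd smallest replicate is 7.70; the 17th is 8.29.

(7.70, 8.29)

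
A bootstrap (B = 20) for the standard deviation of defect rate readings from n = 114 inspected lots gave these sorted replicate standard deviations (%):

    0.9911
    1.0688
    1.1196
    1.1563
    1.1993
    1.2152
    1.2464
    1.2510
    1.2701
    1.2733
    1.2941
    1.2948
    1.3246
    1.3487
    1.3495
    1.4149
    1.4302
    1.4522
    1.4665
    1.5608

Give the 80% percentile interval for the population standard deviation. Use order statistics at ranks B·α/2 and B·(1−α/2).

α = 0.20; lower rank = 20 × 0.100 = 2; upper rank = 20 × 0.900 = 18.
The 2nd smallest replicate is 1.0688; the 18th is 1.4522.

(1.0688, 1.4522)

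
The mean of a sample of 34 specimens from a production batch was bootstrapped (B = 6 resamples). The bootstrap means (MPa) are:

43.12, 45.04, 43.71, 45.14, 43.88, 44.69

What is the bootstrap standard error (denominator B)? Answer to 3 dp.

Bootstrap SE is the standard deviation of the 6 replicate means.
Mean of replicates: (43.12 + 45.04 + 43.71 + 45.14 + 43.88 + 44.69) / 6 = 265.5800 / 6 = 44.2633
Sum of squared deviations: (−1.1433)² + (+0.7767)² + (−0.5533)² + (+0.8767)² + (−0.3833)² + (+0.4267)² = 3.3141
Variance = 3.3141 / 6 = 0.5524
SE* = √0.5524

SE* = 0.743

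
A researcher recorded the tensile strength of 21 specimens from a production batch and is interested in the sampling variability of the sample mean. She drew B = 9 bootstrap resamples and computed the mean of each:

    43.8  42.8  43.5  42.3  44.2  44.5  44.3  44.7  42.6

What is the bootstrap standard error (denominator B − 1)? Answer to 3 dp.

SE* = 0.883

Bootstrap SE is the standard deviation of the 9 replicate means.
Mean of replicates: (43.8 + 42.8 + 43.5 + 42.3 + 44.2 + 44.5 + 44.3 + 44.7 + 42.6) / 9 = 392.7000 / 9 = 43.6333
Sum of squared deviations: (+0.1667)² + (−0.8333)² + (−0.1333)² + (−1.3333)² + (+0.5667)² + (+0.8667)² + (+0.6667)² + (+1.0667)² + (−1.0333)² = 6.2400
Variance = 6.2400 / 8 = 0.7800
SE* = √0.7800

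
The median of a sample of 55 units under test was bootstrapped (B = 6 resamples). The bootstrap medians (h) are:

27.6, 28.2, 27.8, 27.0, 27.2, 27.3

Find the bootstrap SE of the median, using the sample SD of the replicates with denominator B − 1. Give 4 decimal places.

Bootstrap SE is the standard deviation of the 6 replicate medians.
Mean of replicates: (27.6 + 28.2 + 27.8 + 27.0 + 27.2 + 27.3) / 6 = 165.10000 / 6 = 27.51667
Sum of squared deviations: (+0.08333)² + (+0.68333)² + (+0.28333)² + (−0.51667)² + (−0.31667)² + (−0.21667)² = 0.96833
Variance = 0.96833 / 5 = 0.19367
SE* = √0.19367

SE* = 0.4401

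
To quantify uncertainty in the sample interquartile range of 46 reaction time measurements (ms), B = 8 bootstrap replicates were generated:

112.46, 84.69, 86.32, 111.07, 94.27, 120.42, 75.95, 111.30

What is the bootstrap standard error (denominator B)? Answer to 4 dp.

SE* = 15.2221

Bootstrap SE is the standard deviation of the 8 replicate interquartile ranges.
Mean of replicates: (112.46 + 84.69 + 86.32 + 111.07 + 94.27 + 120.42 + 75.95 + 111.30) / 8 = 796.48000 / 8 = 99.56000
Sum of squared deviations: (+12.90000)² + (−14.87000)² + (−13.24000)² + (+11.51000)² + (−5.29000)² + (+20.86000)² + (−23.61000)² + (+11.74000)² = 1853.68800
Variance = 1853.68800 / 8 = 231.71100
SE* = √231.71100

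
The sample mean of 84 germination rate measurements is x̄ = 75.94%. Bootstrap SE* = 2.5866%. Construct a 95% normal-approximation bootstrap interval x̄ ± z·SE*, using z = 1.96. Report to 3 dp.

Margin = 1.96 × 2.5866 = 5.0697
Interval: 75.94 ± 5.0697

(70.870, 81.010)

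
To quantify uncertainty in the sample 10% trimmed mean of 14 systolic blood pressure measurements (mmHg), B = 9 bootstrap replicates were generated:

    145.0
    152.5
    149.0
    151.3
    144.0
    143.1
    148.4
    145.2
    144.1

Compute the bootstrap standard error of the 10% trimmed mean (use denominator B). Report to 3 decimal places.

Bootstrap SE is the standard deviation of the 9 replicate 10% trimmed means.
Mean of replicates: (145.0 + 152.5 + 149.0 + 151.3 + 144.0 + 143.1 + 148.4 + 145.2 + 144.1) / 9 = 1322.6000 / 9 = 146.9556
Sum of squared deviations: (−1.9556)² + (+5.5444)² + (+2.0444)² + (+4.3444)² + (−2.9556)² + (−3.8556)² + (+1.4444)² + (−1.7556)² + (−2.8556)² = 94.5422
Variance = 94.5422 / 9 = 10.5047
SE* = √10.5047

SE* = 3.241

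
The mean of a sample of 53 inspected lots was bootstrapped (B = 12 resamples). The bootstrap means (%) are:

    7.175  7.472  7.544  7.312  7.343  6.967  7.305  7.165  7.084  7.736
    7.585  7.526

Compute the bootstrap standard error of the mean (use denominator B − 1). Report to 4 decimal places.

SE* = 0.2283

Bootstrap SE is the standard deviation of the 12 replicate means.
Mean of replicates: (7.175 + 7.472 + 7.544 + 7.312 + 7.343 + 6.967 + 7.305 + 7.165 + 7.084 + 7.736 + 7.585 + 7.526) / 12 = 88.21400 / 12 = 7.35117
Sum of squared deviations: (−0.17617)² + (+0.12083)² + (+0.19283)² + (−0.03917)² + (−0.00817)² + (−0.38417)² + (−0.04617)² + (−0.18617)² + (−0.26717)² + (+0.38483)² + (+0.23383)² + (+0.17483)² = 0.57351
Variance = 0.57351 / 11 = 0.05214
SE* = √0.05214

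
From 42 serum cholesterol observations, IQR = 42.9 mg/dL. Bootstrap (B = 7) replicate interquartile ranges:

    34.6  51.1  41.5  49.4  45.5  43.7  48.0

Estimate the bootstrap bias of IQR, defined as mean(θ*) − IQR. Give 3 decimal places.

mean(θ*) = (34.6 + 51.1 + 41.5 + 49.4 + 45.5 + 43.7 + 48.0) / 7 = 44.8286
bias = 44.8286 − 42.9

bias = +1.929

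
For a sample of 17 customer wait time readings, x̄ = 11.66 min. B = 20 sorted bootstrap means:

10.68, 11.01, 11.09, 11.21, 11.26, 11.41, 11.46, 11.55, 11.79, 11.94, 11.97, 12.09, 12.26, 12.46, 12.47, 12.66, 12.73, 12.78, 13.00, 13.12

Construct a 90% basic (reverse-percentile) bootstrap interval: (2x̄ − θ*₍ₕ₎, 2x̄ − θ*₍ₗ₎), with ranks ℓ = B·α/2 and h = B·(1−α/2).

(10.32, 12.64)

Percentile endpoints at ranks 1 and 19: θ*₍1₎ = 10.68, θ*₍19₎ = 13.00.
Basic interval reflects these around x̄:
  lower = 2 × 11.66 − 13.00 = 10.32
  upper = 2 × 11.66 − 10.68 = 12.64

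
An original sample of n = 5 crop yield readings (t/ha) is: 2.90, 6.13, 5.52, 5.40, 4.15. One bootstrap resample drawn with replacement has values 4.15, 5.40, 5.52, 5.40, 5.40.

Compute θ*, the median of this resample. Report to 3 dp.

θ* = 5.400

Sorted: 4.15, 5.40, 5.40, 5.40, 5.52
Median = middle value = 5.400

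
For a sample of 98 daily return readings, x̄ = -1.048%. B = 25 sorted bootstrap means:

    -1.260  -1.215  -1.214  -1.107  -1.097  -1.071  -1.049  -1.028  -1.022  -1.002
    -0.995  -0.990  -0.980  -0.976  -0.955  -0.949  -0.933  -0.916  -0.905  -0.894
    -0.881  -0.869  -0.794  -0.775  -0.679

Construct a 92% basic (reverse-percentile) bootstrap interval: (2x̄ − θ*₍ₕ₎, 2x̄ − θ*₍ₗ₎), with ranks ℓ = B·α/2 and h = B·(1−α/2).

Percentile endpoints at ranks 1 and 24: θ*₍1₎ = -1.260, θ*₍24₎ = -0.775.
Basic interval reflects these around x̄:
  lower = 2 × -1.048 − -0.775 = -1.321
  upper = 2 × -1.048 − -1.260 = -0.836

(-1.321, -0.836)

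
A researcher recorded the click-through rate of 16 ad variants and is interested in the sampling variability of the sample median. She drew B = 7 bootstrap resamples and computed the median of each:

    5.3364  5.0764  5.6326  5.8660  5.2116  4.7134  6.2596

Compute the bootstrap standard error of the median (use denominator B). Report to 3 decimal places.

SE* = 0.480

Bootstrap SE is the standard deviation of the 7 replicate medians.
Mean of replicates: (5.3364 + 5.0764 + 5.6326 + 5.8660 + 5.2116 + 4.7134 + 6.2596) / 7 = 38.09600 / 7 = 5.44229
Sum of squared deviations: (−0.10589)² + (−0.36589)² + (+0.19031)² + (+0.42371)² + (−0.23069)² + (−0.72889)² + (+0.81731)² = 1.61333
Variance = 1.61333 / 7 = 0.23048
SE* = √0.23048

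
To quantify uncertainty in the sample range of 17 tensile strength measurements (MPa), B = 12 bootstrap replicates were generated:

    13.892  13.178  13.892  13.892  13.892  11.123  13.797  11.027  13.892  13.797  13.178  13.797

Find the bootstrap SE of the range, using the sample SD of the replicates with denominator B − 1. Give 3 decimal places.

Bootstrap SE is the standard deviation of the 12 replicate ranges.
Mean of replicates: (13.892 + 13.178 + 13.892 + 13.892 + 13.892 + 11.123 + 13.797 + 11.027 + 13.892 + 13.797 + 13.178 + 13.797) / 12 = 159.3570 / 12 = 13.2797
Sum of squared deviations: (+0.6122)² + (−0.1017)² + (+0.6122)² + (+0.6122)² + (+0.6122)² + (−2.1568)² + (+0.5173)² + (−2.2528)² + (+0.6122)² + (+0.5173)² + (−0.1017)² + (+0.5173)² = 12.4241
Variance = 12.4241 / 11 = 1.1295
SE* = √1.1295

SE* = 1.063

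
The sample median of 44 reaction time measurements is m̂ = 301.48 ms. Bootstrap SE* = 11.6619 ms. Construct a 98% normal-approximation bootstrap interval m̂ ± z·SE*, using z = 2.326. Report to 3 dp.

Margin = 2.326 × 11.6619 = 27.1256
Interval: 301.48 ± 27.1256

(274.354, 328.606)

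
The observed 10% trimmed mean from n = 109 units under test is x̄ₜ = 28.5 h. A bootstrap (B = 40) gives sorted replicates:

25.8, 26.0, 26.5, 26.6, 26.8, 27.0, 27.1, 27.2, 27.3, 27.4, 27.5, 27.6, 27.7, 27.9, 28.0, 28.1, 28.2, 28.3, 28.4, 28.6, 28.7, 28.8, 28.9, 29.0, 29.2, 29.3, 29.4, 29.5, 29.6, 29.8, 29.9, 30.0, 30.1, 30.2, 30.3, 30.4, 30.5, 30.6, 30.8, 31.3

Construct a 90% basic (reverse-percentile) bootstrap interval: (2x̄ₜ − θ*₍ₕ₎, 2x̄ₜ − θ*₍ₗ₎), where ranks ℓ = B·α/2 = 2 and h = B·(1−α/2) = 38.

(26.4, 31.0)

Percentile endpoints at ranks 2 and 38: θ*₍2₎ = 26.0, θ*₍38₎ = 30.6.
Basic interval reflects these around x̄ₜ:
  lower = 2 × 28.5 − 30.6 = 26.4
  upper = 2 × 28.5 − 26.0 = 31.0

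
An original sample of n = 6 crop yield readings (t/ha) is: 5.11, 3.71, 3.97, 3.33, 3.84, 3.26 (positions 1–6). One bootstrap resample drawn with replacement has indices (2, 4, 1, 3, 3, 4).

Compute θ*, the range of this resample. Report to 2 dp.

Resample values: 3.71, 3.33, 5.11, 3.97, 3.97, 3.33.
Range = 5.11 − 3.33 = 1.78

θ* = 1.78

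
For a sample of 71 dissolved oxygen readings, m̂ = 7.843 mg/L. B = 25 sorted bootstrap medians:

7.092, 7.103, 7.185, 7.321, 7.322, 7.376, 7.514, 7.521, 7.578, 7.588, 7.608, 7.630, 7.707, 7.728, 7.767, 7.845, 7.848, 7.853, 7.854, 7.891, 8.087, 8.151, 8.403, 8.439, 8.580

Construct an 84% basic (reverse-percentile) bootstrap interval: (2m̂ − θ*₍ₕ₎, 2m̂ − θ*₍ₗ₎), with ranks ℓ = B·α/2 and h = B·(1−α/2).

(7.283, 8.583)

Percentile endpoints at ranks 2 and 23: θ*₍2₎ = 7.103, θ*₍23₎ = 8.403.
Basic interval reflects these around m̂:
  lower = 2 × 7.843 − 8.403 = 7.283
  upper = 2 × 7.843 − 7.103 = 8.583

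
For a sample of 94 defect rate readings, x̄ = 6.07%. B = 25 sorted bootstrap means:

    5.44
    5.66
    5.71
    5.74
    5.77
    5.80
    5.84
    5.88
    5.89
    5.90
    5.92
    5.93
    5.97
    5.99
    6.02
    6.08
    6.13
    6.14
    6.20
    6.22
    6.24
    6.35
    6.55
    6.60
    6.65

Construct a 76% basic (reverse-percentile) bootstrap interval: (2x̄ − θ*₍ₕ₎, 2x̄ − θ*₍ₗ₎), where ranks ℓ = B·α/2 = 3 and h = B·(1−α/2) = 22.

(5.79, 6.43)

Percentile endpoints at ranks 3 and 22: θ*₍3₎ = 5.71, θ*₍22₎ = 6.35.
Basic interval reflects these around x̄:
  lower = 2 × 6.07 − 6.35 = 5.79
  upper = 2 × 6.07 − 5.71 = 6.43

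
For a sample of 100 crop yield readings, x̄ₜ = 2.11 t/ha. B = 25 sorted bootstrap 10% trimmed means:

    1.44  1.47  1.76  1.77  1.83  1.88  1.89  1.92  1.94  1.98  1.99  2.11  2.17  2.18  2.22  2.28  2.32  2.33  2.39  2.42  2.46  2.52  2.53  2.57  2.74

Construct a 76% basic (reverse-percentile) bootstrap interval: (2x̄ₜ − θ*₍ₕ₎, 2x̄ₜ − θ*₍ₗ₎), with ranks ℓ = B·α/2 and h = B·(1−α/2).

(1.70, 2.46)

Percentile endpoints at ranks 3 and 22: θ*₍3₎ = 1.76, θ*₍22₎ = 2.52.
Basic interval reflects these around x̄ₜ:
  lower = 2 × 2.11 − 2.52 = 1.70
  upper = 2 × 2.11 − 1.76 = 2.46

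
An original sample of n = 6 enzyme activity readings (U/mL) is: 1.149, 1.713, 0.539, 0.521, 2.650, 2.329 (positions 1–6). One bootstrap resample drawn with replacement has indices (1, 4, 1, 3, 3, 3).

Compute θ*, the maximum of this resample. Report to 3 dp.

Resample values: 1.149, 0.521, 1.149, 0.539, 0.539, 0.539.
Maximum = 1.149

θ* = 1.149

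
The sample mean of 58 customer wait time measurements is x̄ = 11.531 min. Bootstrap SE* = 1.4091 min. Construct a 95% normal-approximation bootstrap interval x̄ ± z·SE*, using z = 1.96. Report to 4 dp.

(8.7692, 14.2928)

Margin = 1.96 × 1.4091 = 2.76184
Interval: 11.531 ± 2.76184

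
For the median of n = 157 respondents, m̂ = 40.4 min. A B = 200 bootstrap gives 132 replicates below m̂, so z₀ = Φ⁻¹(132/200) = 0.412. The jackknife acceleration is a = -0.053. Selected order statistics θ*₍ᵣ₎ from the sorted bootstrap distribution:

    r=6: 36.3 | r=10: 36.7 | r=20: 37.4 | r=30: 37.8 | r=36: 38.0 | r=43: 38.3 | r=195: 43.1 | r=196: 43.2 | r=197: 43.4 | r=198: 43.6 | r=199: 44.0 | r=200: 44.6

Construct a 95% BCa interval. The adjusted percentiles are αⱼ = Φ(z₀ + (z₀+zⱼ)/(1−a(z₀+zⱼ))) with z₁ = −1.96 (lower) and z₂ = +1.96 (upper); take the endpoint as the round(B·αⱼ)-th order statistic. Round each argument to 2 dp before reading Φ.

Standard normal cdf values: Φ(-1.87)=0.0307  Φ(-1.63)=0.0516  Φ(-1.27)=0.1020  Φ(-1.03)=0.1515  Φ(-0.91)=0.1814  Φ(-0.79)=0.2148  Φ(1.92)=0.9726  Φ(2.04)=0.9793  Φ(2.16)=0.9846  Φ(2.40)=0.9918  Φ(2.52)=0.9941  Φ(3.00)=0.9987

(37.4, 44.0)

Lower: z₀ + z₁ = 0.412 + (-1.960) = -1.548; 1 − a(z₀+z₁) = 1 − (-0.053)(-1.548) = 0.9180; argument = 0.412 + (-1.548)/0.9180 = -1.2744 → -1.27.
α₁ = Φ(-1.27) = 0.1020; rank = round(200 × 0.1020) = 20; θ*₍20₎ = 37.4.
Upper: z₀ + z₂ = 2.372; 1 − a(z₀+z₂) = 1.1257; argument = 2.5191 → 2.52; α₂ = 0.9941; rank = 199; θ*₍199₎ = 44.0.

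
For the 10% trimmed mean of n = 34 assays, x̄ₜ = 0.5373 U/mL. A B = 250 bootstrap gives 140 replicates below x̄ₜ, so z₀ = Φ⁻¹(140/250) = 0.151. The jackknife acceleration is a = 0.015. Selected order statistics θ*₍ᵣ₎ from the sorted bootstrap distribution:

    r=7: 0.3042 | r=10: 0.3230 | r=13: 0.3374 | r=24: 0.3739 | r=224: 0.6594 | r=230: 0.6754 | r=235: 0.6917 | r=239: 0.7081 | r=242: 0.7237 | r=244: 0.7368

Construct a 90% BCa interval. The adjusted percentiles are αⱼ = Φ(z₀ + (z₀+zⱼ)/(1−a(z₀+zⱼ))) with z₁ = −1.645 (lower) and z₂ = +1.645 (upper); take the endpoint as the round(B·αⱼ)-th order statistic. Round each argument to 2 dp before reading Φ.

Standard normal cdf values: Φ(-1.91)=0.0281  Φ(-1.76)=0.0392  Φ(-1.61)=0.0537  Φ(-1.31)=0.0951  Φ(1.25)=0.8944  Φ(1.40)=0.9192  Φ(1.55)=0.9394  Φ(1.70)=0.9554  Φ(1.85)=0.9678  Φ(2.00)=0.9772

Lower: z₀ + z₁ = 0.151 + (-1.645) = -1.494; 1 − a(z₀+z₁) = 1 − (0.015)(-1.494) = 1.0224; argument = 0.151 + (-1.494)/1.0224 = -1.3103 → -1.31.
α₁ = Φ(-1.31) = 0.0951; rank = round(250 × 0.0951) = 24; θ*₍24₎ = 0.3739.
Upper: z₀ + z₂ = 1.796; 1 − a(z₀+z₂) = 0.9731; argument = 1.9967 → 2.00; α₂ = 0.9772; rank = 244; θ*₍244₎ = 0.7368.

(0.3739, 0.7368)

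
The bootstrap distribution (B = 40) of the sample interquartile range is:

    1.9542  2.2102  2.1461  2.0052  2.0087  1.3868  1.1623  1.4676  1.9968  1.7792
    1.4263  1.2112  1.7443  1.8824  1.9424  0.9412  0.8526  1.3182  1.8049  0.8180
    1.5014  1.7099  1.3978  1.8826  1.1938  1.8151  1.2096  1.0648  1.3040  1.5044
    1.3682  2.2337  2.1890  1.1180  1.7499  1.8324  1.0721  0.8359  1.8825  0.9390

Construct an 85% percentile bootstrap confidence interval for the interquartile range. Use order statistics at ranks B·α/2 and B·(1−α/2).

Sorted replicates: 0.8180, 0.8359, 0.8526, 0.9390, 0.9412, 1.0648, 1.0721, 1.1180, 1.1623, 1.1938, 1.2096, 1.2112, 1.3040, 1.3182, 1.3682, 1.3868, 1.3978, 1.4263, 1.4676, 1.5014, 1.5044, 1.7099, 1.7443, 1.7499, 1.7792, 1.8049, 1.8151, 1.8324, 1.8824, 1.8825, 1.8826, 1.9424, 1.9542, 1.9968, 2.0052, 2.0087, 2.1461, 2.1890, 2.2102, 2.2337
α = 0.15; lower rank = 40 × 0.075 = 3; upper rank = 40 × 0.925 = 37.
The 3rd smallest replicate is 0.8526; the 37th is 2.1461.

(0.8526, 2.1461)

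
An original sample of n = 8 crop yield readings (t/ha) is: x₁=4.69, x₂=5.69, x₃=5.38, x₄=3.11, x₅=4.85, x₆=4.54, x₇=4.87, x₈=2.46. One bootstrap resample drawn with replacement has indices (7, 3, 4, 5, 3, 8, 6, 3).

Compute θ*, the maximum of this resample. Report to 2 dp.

Resample values: 4.87, 5.38, 3.11, 4.85, 5.38, 2.46, 4.54, 5.38.
Maximum = 5.38

θ* = 5.38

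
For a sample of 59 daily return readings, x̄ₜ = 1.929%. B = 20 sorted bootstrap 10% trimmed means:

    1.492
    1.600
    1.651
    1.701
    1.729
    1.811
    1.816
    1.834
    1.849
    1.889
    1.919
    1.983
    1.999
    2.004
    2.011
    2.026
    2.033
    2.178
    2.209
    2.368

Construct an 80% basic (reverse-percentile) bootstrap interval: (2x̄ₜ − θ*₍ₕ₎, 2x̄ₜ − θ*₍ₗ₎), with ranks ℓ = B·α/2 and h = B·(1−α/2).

(1.680, 2.258)

Percentile endpoints at ranks 2 and 18: θ*₍2₎ = 1.600, θ*₍18₎ = 2.178.
Basic interval reflects these around x̄ₜ:
  lower = 2 × 1.929 − 2.178 = 1.680
  upper = 2 × 1.929 − 1.600 = 2.258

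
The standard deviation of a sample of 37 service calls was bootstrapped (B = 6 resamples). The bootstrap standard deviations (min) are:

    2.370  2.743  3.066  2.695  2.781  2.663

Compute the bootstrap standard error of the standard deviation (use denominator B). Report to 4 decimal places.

Bootstrap SE is the standard deviation of the 6 replicate standard deviations.
Mean of replicates: (2.370 + 2.743 + 3.066 + 2.695 + 2.781 + 2.663) / 6 = 16.31800 / 6 = 2.71967
Sum of squared deviations: (−0.34967)² + (+0.02333)² + (+0.34633)² + (−0.02467)² + (+0.06133)² + (−0.05667)² = 0.25034
Variance = 0.25034 / 6 = 0.04172
SE* = √0.04172

SE* = 0.2043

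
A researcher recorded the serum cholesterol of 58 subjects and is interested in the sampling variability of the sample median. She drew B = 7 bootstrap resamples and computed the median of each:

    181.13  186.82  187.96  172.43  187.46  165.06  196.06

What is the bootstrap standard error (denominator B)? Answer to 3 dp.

Bootstrap SE is the standard deviation of the 7 replicate medians.
Mean of replicates: (181.13 + 186.82 + 187.96 + 172.43 + 187.46 + 165.06 + 196.06) / 7 = 1276.9200 / 7 = 182.4171
Sum of squared deviations: (−1.2871)² + (+4.4029)² + (+5.5429)² + (−9.9871)² + (+5.0429)² + (−17.3571)² + (+13.6429)² = 664.3365
Variance = 664.3365 / 7 = 94.9052
SE* = √94.9052

SE* = 9.742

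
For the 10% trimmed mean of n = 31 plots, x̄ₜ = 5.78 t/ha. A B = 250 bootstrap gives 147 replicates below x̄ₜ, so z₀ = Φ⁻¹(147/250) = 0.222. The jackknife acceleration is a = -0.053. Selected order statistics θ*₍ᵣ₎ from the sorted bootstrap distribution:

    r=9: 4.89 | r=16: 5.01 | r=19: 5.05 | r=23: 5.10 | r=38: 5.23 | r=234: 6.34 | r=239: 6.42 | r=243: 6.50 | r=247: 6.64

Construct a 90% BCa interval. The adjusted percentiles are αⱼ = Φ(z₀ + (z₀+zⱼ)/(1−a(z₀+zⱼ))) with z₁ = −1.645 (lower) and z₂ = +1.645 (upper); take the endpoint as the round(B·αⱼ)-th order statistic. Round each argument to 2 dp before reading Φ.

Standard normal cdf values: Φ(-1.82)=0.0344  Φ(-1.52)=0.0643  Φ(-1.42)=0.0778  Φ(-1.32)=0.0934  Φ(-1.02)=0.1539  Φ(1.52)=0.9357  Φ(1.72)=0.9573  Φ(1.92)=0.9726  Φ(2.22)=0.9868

Lower: z₀ + z₁ = 0.222 + (-1.645) = -1.423; 1 − a(z₀+z₁) = 1 − (-0.053)(-1.423) = 0.9246; argument = 0.222 + (-1.423)/0.9246 = -1.3171 → -1.32.
α₁ = Φ(-1.32) = 0.0934; rank = round(250 × 0.0934) = 23; θ*₍23₎ = 5.10.
Upper: z₀ + z₂ = 1.867; 1 − a(z₀+z₂) = 1.0990; argument = 1.9209 → 1.92; α₂ = 0.9726; rank = 243; θ*₍243₎ = 6.50.

(5.10, 6.50)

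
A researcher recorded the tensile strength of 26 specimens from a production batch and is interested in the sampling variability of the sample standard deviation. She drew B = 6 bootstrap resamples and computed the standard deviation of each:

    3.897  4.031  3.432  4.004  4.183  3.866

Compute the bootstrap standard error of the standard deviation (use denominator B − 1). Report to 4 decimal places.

Bootstrap SE is the standard deviation of the 6 replicate standard deviations.
Mean of replicates: (3.897 + 4.031 + 3.432 + 4.004 + 4.183 + 3.866) / 6 = 23.41300 / 6 = 3.90217
Sum of squared deviations: (−0.00517)² + (+0.12883)² + (−0.47017)² + (+0.10183)² + (+0.28083)² + (−0.03617)² = 0.32823
Variance = 0.32823 / 5 = 0.06565
SE* = √0.06565

SE* = 0.2562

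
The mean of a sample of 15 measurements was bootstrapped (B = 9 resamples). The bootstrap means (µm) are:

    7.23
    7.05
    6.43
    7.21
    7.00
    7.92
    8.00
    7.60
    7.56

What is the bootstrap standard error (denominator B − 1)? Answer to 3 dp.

SE* = 0.493

Bootstrap SE is the standard deviation of the 9 replicate means.
Mean of replicates: (7.23 + 7.05 + 6.43 + 7.21 + 7.00 + 7.92 + 8.00 + 7.60 + 7.56) / 9 = 66.0000 / 9 = 7.3333
Sum of squared deviations: (−0.1033)² + (−0.2833)² + (−0.9033)² + (−0.1233)² + (−0.3333)² + (+0.5867)² + (+0.6667)² + (+0.2667)² + (+0.2267)² = 1.9444
Variance = 1.9444 / 8 = 0.2431
SE* = √0.2431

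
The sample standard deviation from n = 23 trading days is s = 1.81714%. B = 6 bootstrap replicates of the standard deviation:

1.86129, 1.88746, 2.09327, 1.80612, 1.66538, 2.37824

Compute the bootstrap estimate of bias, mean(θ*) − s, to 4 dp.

mean(θ*) = (1.86129 + 1.88746 + 2.09327 + 1.80612 + 1.66538 + 2.37824) / 6 = 1.94863
bias = 1.94863 − 1.81714

bias = +0.1315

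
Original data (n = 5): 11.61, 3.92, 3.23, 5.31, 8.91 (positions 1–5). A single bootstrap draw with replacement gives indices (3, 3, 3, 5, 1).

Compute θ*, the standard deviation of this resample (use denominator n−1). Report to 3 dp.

Resample values: 3.23, 3.23, 3.23, 8.91, 11.61.
Mean = 6.0420; sum of squared deviations = 62.9501
s² = 62.9501 / 4 = 15.7375
s = √15.7375 = 3.967

θ* = 3.967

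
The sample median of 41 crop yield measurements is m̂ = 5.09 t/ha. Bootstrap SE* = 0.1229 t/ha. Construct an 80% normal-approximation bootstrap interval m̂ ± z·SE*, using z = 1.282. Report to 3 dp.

Margin = 1.282 × 0.1229 = 0.1576
Interval: 5.09 ± 0.1576

(4.932, 5.248)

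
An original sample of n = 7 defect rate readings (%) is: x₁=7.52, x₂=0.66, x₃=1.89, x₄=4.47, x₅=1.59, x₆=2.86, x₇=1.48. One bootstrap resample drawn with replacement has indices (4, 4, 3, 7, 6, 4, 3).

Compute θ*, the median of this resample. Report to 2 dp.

Resample values: 4.47, 4.47, 1.89, 1.48, 2.86, 4.47, 1.89.
Sorted: 1.48, 1.89, 1.89, 2.86, 4.47, 4.47, 4.47
Median = middle value = 2.86

θ* = 2.86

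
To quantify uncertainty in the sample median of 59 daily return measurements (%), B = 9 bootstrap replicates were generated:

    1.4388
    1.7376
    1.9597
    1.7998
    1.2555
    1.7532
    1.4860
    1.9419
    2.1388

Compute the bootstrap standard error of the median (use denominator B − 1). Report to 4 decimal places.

SE* = 0.2827

Bootstrap SE is the standard deviation of the 9 replicate medians.
Mean of replicates: (1.4388 + 1.7376 + 1.9597 + 1.7998 + 1.2555 + 1.7532 + 1.4860 + 1.9419 + 2.1388) / 9 = 15.51130 / 9 = 1.72348
Sum of squared deviations: (−0.28468)² + (+0.01412)² + (+0.23622)² + (+0.07632)² + (−0.46798)² + (+0.02972)² + (−0.23748)² + (+0.21842)² + (+0.41532)² = 0.63935
Variance = 0.63935 / 8 = 0.07992
SE* = √0.07992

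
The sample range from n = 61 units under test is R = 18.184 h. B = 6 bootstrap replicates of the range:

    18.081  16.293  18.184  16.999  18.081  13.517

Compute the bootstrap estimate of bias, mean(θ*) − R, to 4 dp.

mean(θ*) = (18.081 + 16.293 + 18.184 + 16.999 + 18.081 + 13.517) / 6 = 16.85917
bias = 16.85917 − 18.184

bias = −1.3248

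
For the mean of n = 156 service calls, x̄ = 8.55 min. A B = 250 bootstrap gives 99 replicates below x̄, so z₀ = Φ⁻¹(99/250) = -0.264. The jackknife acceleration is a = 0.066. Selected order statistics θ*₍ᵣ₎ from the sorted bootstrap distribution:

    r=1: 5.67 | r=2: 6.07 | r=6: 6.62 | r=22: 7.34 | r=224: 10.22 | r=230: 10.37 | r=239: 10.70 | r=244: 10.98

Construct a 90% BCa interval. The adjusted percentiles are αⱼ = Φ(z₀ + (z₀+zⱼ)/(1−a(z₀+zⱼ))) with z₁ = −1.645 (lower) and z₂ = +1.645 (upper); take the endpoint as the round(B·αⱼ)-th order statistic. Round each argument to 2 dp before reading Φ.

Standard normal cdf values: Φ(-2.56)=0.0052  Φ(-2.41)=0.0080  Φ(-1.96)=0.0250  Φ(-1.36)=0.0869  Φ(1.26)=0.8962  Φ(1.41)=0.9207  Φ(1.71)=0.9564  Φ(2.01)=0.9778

(6.62, 10.22)

Lower: z₀ + z₁ = -0.264 + (-1.645) = -1.909; 1 − a(z₀+z₁) = 1 − (0.066)(-1.909) = 1.1260; argument = -0.264 + (-1.909)/1.1260 = -1.9594 → -1.96.
α₁ = Φ(-1.96) = 0.0250; rank = round(250 × 0.0250) = 6; θ*₍6₎ = 6.62.
Upper: z₀ + z₂ = 1.381; 1 − a(z₀+z₂) = 0.9089; argument = 1.2555 → 1.26; α₂ = 0.8962; rank = 224; θ*₍224₎ = 10.22.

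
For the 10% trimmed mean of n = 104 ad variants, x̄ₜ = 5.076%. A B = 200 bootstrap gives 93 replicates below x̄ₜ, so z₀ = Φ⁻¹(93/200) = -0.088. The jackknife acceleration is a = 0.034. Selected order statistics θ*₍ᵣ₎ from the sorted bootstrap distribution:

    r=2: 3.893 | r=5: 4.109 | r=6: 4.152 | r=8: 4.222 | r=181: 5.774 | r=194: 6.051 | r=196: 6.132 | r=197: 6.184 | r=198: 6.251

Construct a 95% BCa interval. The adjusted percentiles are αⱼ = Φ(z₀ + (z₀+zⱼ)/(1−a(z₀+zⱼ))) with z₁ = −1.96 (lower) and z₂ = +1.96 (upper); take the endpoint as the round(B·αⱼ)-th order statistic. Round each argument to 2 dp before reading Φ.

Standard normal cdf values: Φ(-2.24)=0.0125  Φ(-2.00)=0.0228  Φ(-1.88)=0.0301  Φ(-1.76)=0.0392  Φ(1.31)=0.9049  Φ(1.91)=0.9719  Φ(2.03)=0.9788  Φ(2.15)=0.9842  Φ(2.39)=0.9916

Lower: z₀ + z₁ = -0.088 + (-1.960) = -2.048; 1 − a(z₀+z₁) = 1 − (0.034)(-2.048) = 1.0696; argument = -0.088 + (-2.048)/1.0696 = -2.0027 → -2.00.
α₁ = Φ(-2.00) = 0.0228; rank = round(200 × 0.0228) = 5; θ*₍5₎ = 4.109.
Upper: z₀ + z₂ = 1.872; 1 − a(z₀+z₂) = 0.9364; argument = 1.9112 → 1.91; α₂ = 0.9719; rank = 194; θ*₍194₎ = 6.051.

(4.109, 6.051)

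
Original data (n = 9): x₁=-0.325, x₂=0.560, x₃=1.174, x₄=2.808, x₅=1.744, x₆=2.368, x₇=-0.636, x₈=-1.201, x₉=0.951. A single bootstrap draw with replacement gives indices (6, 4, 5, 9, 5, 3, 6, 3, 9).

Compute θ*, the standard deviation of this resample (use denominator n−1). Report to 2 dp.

Resample values: 2.368, 2.808, 1.744, 0.951, 1.744, 1.174, 2.368, 1.174, 0.951.
Mean = 1.6980; sum of squared deviations = 3.7993
s² = 3.7993 / 8 = 0.4749
s = √0.4749 = 0.69

θ* = 0.69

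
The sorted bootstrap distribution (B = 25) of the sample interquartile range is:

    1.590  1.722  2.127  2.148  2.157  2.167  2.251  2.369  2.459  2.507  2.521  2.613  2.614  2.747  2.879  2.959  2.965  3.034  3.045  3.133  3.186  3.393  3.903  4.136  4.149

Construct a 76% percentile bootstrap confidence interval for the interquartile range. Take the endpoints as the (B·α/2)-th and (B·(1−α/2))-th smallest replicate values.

α = 0.24; lower rank = 25 × 0.120 = 3; upper rank = 25 × 0.880 = 22.
The 3rd smallest replicate is 2.127; the 22nd is 3.393.

(2.127, 3.393)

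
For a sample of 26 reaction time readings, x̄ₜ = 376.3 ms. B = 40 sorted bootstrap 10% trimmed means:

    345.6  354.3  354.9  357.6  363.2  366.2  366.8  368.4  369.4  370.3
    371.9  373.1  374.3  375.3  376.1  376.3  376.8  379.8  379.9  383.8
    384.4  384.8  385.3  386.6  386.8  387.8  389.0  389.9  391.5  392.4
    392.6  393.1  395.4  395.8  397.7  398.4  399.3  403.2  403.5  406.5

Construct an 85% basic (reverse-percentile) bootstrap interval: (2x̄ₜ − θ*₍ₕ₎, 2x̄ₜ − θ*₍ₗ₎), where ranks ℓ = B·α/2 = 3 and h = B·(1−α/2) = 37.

Percentile endpoints at ranks 3 and 37: θ*₍3₎ = 354.9, θ*₍37₎ = 399.3.
Basic interval reflects these around x̄ₜ:
  lower = 2 × 376.3 − 399.3 = 353.3
  upper = 2 × 376.3 − 354.9 = 397.7

(353.3, 397.7)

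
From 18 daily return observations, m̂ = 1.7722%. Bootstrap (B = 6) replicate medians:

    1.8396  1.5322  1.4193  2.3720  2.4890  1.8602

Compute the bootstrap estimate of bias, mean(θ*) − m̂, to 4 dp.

bias = +0.1465

mean(θ*) = (1.8396 + 1.5322 + 1.4193 + 2.3720 + 2.4890 + 1.8602) / 6 = 1.91872
bias = 1.91872 − 1.7722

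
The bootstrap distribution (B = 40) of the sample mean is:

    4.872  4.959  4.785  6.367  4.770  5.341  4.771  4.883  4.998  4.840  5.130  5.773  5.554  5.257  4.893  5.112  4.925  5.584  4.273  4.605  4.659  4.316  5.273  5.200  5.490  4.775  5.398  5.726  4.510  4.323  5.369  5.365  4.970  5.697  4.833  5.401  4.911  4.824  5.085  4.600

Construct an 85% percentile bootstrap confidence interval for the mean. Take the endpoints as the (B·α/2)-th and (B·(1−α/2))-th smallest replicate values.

Sorted replicates: 4.273, 4.316, 4.323, 4.510, 4.600, 4.605, 4.659, 4.770, 4.771, 4.775, 4.785, 4.824, 4.833, 4.840, 4.872, 4.883, 4.893, 4.911, 4.925, 4.959, 4.970, 4.998, 5.085, 5.112, 5.130, 5.200, 5.257, 5.273, 5.341, 5.365, 5.369, 5.398, 5.401, 5.490, 5.554, 5.584, 5.697, 5.726, 5.773, 6.367
α = 0.15; lower rank = 40 × 0.075 = 3; upper rank = 40 × 0.925 = 37.
The 3rd smallest replicate is 4.323; the 37th is 5.697.

(4.323, 5.697)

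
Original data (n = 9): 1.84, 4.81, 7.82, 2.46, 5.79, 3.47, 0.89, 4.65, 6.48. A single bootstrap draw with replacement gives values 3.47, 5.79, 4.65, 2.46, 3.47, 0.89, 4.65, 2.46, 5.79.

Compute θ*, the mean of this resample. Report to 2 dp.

Mean = (3.47 + 5.79 + 4.65 + 2.46 + 3.47 + 0.89 + 4.65 + 2.46 + 5.79) / 9 = 33.630 / 9 = 3.74

θ* = 3.74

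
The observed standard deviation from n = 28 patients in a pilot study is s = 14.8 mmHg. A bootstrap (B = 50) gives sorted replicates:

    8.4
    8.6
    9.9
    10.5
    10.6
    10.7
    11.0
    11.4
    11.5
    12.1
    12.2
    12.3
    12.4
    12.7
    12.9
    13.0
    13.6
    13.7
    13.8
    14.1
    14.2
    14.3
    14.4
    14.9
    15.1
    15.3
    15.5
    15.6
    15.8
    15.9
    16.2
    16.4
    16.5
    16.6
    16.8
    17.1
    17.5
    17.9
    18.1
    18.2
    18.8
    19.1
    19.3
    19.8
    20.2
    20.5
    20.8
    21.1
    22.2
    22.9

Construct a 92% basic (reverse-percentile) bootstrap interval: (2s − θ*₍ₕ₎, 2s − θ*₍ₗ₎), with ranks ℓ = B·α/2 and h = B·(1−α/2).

Percentile endpoints at ranks 2 and 48: θ*₍2₎ = 8.6, θ*₍48₎ = 21.1.
Basic interval reflects these around s:
  lower = 2 × 14.8 − 21.1 = 8.5
  upper = 2 × 14.8 − 8.6 = 21.0

(8.5, 21.0)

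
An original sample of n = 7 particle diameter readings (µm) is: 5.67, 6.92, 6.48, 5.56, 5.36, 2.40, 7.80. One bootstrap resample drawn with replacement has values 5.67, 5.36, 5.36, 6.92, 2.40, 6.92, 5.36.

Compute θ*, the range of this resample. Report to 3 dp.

θ* = 4.520

Range = 6.92 − 2.40 = 4.520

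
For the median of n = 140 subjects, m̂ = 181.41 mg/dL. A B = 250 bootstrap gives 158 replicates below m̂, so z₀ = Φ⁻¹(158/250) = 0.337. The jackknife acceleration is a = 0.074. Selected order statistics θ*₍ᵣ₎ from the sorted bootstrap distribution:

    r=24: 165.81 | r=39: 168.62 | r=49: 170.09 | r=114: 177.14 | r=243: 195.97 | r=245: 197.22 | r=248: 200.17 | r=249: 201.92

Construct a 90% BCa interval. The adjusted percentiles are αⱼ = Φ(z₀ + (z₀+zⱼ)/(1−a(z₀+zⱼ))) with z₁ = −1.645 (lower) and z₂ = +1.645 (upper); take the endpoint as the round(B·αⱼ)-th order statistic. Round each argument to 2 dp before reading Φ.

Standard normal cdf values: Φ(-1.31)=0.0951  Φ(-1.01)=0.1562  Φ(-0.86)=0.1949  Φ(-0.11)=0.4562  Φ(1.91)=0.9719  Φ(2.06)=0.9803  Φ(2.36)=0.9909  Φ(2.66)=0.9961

Lower: z₀ + z₁ = 0.337 + (-1.645) = -1.308; 1 − a(z₀+z₁) = 1 − (0.074)(-1.308) = 1.0968; argument = 0.337 + (-1.308)/1.0968 = -0.8556 → -0.86.
α₁ = Φ(-0.86) = 0.1949; rank = round(250 × 0.1949) = 49; θ*₍49₎ = 170.09.
Upper: z₀ + z₂ = 1.982; 1 − a(z₀+z₂) = 0.8533; argument = 2.6597 → 2.66; α₂ = 0.9961; rank = 249; θ*₍249₎ = 201.92.

(170.09, 201.92)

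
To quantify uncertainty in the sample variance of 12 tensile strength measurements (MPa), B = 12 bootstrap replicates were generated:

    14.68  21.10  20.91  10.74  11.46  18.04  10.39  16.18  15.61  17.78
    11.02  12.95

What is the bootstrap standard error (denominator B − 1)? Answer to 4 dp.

SE* = 3.8481

Bootstrap SE is the standard deviation of the 12 replicate variances.
Mean of replicates: (14.68 + 21.10 + 20.91 + 10.74 + 11.46 + 18.04 + 10.39 + 16.18 + 15.61 + 17.78 + 11.02 + 12.95) / 12 = 180.86000 / 12 = 15.07167
Sum of squared deviations: (−0.39167)² + (+6.02833)² + (+5.83833)² + (−4.33167)² + (−3.61167)² + (+2.96833)² + (−4.68167)² + (+1.10833)² + (+0.53833)² + (+2.70833)² + (−4.05167)² + (−2.12167)² = 162.88757
Variance = 162.88757 / 11 = 14.80796
SE* = √14.80796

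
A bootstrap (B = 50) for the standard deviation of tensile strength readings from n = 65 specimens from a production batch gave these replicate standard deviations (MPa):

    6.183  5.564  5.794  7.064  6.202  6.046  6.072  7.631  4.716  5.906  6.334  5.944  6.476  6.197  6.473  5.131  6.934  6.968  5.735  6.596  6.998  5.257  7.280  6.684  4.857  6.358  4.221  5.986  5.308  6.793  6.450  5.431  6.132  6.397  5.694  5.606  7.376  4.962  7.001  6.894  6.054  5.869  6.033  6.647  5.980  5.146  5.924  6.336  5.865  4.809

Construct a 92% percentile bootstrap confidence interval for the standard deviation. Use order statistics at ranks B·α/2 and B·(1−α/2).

Sorted replicates: 4.221, 4.716, 4.809, 4.857, 4.962, 5.131, 5.146, 5.257, 5.308, 5.431, 5.564, 5.606, 5.694, 5.735, 5.794, 5.865, 5.869, 5.906, 5.924, 5.944, 5.980, 5.986, 6.033, 6.046, 6.054, 6.072, 6.132, 6.183, 6.197, 6.202, 6.334, 6.336, 6.358, 6.397, 6.450, 6.473, 6.476, 6.596, 6.647, 6.684, 6.793, 6.894, 6.934, 6.968, 6.998, 7.001, 7.064, 7.280, 7.376, 7.631
α = 0.08; lower rank = 50 × 0.040 = 2; upper rank = 50 × 0.960 = 48.
The 2nd smallest replicate is 4.716; the 48th is 7.280.

(4.716, 7.280)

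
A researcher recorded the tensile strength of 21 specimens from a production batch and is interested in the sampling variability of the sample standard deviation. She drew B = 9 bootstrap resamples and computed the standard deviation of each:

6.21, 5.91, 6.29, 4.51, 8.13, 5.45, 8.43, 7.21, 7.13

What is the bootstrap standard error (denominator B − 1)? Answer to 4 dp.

Bootstrap SE is the standard deviation of the 9 replicate standard deviations.
Mean of replicates: (6.21 + 5.91 + 6.29 + 4.51 + 8.13 + 5.45 + 8.43 + 7.21 + 7.13) / 9 = 59.27000 / 9 = 6.58556
Sum of squared deviations: (−0.37556)² + (−0.67556)² + (−0.29556)² + (−2.07556)² + (+1.54444)² + (−1.13556)² + (+1.84444)² + (+0.62444)² + (+0.54444)² = 12.75582
Variance = 12.75582 / 8 = 1.59448
SE* = √1.59448

SE* = 1.2627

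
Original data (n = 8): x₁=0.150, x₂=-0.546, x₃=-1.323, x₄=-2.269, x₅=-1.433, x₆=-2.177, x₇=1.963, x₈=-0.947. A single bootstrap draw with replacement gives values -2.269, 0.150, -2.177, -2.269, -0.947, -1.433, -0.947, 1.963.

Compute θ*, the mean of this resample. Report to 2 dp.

θ* = -0.99

Mean = ((-2.269) + 0.150 + (-2.177) + (-2.269) + (-0.947) + (-1.433) + (-0.947) + 1.963) / 8 = -7.9290 / 8 = -0.99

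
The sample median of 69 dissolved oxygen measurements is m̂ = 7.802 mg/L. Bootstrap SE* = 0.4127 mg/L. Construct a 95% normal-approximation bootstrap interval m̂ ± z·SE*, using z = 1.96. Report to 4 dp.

Margin = 1.96 × 0.4127 = 0.80889
Interval: 7.802 ± 0.80889

(6.9931, 8.6109)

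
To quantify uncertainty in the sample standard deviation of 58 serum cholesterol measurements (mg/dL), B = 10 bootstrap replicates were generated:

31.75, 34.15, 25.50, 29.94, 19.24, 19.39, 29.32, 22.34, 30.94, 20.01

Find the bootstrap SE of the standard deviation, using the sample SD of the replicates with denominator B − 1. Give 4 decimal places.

SE* = 5.6636

Bootstrap SE is the standard deviation of the 10 replicate standard deviations.
Mean of replicates: (31.75 + 34.15 + 25.50 + 29.94 + 19.24 + 19.39 + 29.32 + 22.34 + 30.94 + 20.01) / 10 = 262.58000 / 10 = 26.25800
Sum of squared deviations: (+5.49200)² + (+7.89200)² + (−0.75800)² + (+3.68200)² + (−7.01800)² + (−6.86800)² + (+3.06200)² + (−3.91800)² + (+4.68200)² + (−6.24800)² = 288.68436
Variance = 288.68436 / 9 = 32.07604
SE* = √32.07604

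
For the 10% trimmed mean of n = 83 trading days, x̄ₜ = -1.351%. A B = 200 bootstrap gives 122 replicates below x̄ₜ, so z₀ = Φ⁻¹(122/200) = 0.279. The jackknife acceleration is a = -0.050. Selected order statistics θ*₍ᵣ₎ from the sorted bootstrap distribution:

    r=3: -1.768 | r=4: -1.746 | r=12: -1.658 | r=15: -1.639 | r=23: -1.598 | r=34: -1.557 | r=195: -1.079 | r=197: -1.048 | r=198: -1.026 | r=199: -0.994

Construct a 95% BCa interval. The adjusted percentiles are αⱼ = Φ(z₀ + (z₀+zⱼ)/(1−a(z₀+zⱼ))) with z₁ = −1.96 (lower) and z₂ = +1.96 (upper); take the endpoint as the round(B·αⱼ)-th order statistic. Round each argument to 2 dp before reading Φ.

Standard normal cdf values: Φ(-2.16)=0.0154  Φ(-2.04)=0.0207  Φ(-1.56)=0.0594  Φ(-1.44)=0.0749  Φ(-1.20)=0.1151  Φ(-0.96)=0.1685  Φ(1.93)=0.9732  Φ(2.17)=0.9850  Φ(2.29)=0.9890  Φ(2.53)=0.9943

(-1.658, -1.026)

Lower: z₀ + z₁ = 0.279 + (-1.960) = -1.681; 1 − a(z₀+z₁) = 1 − (-0.050)(-1.681) = 0.9160; argument = 0.279 + (-1.681)/0.9160 = -1.5563 → -1.56.
α₁ = Φ(-1.56) = 0.0594; rank = round(200 × 0.0594) = 12; θ*₍12₎ = -1.658.
Upper: z₀ + z₂ = 2.239; 1 − a(z₀+z₂) = 1.1119; argument = 2.2926 → 2.29; α₂ = 0.9890; rank = 198; θ*₍198₎ = -1.026.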